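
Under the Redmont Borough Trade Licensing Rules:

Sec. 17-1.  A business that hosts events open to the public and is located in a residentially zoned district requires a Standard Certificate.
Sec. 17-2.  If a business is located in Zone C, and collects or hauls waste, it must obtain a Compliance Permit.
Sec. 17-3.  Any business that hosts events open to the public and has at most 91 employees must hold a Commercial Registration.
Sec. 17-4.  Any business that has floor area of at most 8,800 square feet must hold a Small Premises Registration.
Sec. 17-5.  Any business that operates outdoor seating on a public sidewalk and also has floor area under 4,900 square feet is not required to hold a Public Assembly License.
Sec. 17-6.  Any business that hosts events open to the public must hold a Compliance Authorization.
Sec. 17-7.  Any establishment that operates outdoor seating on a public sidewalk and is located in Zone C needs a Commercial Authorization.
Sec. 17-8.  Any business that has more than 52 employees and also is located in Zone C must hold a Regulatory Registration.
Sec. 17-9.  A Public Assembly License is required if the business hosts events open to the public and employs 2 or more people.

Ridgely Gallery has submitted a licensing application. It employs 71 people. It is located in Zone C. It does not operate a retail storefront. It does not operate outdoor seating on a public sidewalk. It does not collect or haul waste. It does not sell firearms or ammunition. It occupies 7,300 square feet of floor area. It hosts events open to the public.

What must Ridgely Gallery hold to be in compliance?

Sec. 17-1. hosts events open to the public; is located in Zone C (not: is located in a residentially zoned district) → Standard Certificate not required.
Sec. 17-2. is located in Zone C; does not collect or haul waste → Compliance Permit not required.
Sec. 17-3. hosts events open to the public; employees 71 ≤ 91 → Commercial Registration required.
Sec. 17-4. floor area 7,300 square feet ≤ 8,800 square feet → Small Premises Registration required.
Sec. 17-5. does not operate outdoor seating on a public sidewalk; floor area 7,300 square feet ≥ 4,900 square feet → Public Assembly License exemption does not apply.
Sec. 17-6. hosts events open to the public → Compliance Authorization required.
Sec. 17-7. does not operate outdoor seating on a public sidewalk; is located in Zone C → Commercial Authorization not required.
Sec. 17-8. employees 71 > 52; is located in Zone C → Regulatory Registration required.
Sec. 17-9. hosts events open to the public; employees 71 ≥ 2 → Public Assembly License required.

Commercial Registration, Compliance Authorization, Public Assembly License, Regulatory Registration, Small Premises Registration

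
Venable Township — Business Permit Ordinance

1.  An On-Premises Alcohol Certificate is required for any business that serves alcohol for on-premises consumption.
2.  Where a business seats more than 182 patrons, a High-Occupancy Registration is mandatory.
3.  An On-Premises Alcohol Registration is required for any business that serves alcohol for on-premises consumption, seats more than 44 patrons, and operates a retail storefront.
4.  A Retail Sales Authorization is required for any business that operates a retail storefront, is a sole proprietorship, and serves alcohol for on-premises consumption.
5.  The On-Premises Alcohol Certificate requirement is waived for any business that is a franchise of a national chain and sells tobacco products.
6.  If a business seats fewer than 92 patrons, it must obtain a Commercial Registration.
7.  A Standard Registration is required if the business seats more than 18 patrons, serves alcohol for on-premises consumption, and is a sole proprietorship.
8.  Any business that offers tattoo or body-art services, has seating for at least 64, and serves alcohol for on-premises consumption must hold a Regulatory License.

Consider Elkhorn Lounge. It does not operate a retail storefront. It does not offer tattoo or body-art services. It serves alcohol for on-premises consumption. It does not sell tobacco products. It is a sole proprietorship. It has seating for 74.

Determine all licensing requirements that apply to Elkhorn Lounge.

Commercial Registration, On-Premises Alcohol Certificate, Standard Registration

1. serves alcohol for on-premises consumption → On-Premises Alcohol Certificate required.
2. seating 74 ≤ 182 → High-Occupancy Registration not required.
3. serves alcohol for on-premises consumption; seating 74 > 44; does not operate a retail storefront → On-Premises Alcohol Registration not required.
4. does not operate a retail storefront; is a sole proprietorship; serves alcohol for on-premises consumption → Retail Sales Authorization not required.
5. is a sole proprietorship (not: is a franchise of a national chain); does not sell tobacco products → On-Premises Alcohol Certificate exemption does not apply.
6. seating 74 < 92 → Commercial Registration required.
7. seating 74 > 18; serves alcohol for on-premises consumption; is a sole proprietorship → Standard Registration required.
8. does not offer tattoo or body-art services; seating 74 ≥ 64; serves alcohol for on-premises consumption → Regulatory License not required.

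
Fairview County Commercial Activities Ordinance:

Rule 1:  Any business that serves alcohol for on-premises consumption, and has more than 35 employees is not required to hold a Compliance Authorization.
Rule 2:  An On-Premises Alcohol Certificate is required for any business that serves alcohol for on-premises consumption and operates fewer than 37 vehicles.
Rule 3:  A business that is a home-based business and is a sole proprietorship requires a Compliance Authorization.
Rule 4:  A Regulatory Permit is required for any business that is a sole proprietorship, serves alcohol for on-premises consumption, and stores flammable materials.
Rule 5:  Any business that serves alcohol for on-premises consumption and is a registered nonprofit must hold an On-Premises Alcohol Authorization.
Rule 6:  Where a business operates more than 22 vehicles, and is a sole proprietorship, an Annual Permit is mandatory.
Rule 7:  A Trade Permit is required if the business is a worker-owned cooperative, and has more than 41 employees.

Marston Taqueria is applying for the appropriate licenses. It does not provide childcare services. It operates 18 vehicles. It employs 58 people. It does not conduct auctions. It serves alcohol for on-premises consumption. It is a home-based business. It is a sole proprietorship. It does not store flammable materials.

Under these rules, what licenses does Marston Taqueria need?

On-Premises Alcohol Certificate

Rule 1: serves alcohol for on-premises consumption; employees 58 > 35 → exempt from Compliance Authorization.
Rule 2: serves alcohol for on-premises consumption; vehicles 18 < 37 → On-Premises Alcohol Certificate required.
Rule 3: is a home-based business; is a sole proprietorship → Compliance Authorization required.
Rule 4: is a sole proprietorship; serves alcohol for on-premises consumption; does not store flammable materials → Regulatory Permit not required.
Rule 5: serves alcohol for on-premises consumption; is a sole proprietorship (not: is a registered nonprofit) → On-Premises Alcohol Authorization not required.
Rule 6: vehicles 18 ≤ 22; is a sole proprietorship → Annual Permit not required.
Rule 7: is a sole proprietorship (not: is a worker-owned cooperative); employees 58 > 41 → Trade Permit not required.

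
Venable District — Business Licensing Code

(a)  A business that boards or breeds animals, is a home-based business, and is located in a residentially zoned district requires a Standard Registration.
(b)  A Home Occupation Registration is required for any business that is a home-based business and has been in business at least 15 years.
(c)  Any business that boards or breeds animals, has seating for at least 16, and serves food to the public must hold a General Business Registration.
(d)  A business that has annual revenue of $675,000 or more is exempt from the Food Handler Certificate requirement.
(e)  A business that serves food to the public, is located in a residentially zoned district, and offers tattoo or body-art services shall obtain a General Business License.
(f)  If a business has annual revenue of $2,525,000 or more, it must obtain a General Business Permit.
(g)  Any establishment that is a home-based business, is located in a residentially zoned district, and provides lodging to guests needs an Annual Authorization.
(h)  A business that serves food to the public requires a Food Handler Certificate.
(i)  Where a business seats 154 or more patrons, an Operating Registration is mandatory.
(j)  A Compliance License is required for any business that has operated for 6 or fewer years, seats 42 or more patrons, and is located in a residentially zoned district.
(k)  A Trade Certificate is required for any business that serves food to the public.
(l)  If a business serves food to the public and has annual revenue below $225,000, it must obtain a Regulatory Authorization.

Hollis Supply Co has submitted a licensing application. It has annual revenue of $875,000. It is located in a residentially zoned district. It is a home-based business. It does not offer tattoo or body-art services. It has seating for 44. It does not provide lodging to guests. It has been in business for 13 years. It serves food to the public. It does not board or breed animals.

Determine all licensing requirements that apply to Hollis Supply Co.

Trade Certificate

(a) does not board or breed animals; is a home-based business; is located in a residentially zoned district → Standard Registration not required.
(b) is a home-based business; years in business 13 < 15 → Home Occupation Registration not required.
(c) does not board or breed animals; seating 44 ≥ 16; serves food to the public → General Business Registration not required.
(d) revenue $875,000 ≥ $675,000 → exempt from Food Handler Certificate.
(e) serves food to the public; is located in a residentially zoned district; does not offer tattoo or body-art services → General Business License not required.
(f) revenue $875,000 < $2,525,000 → General Business Permit not required.
(g) is a home-based business; is located in a residentially zoned district; does not provide lodging to guests → Annual Authorization not required.
(h) serves food to the public → Food Handler Certificate required.
(i) seating 44 < 154 → Operating Registration not required.
(j) years in business 13 > 6; seating 44 ≥ 42; is located in a residentially zoned district → Compliance License not required.
(k) serves food to the public → Trade Certificate required.
(l) serves food to the public; revenue $875,000 ≥ $225,000 → Regulatory Authorization not required.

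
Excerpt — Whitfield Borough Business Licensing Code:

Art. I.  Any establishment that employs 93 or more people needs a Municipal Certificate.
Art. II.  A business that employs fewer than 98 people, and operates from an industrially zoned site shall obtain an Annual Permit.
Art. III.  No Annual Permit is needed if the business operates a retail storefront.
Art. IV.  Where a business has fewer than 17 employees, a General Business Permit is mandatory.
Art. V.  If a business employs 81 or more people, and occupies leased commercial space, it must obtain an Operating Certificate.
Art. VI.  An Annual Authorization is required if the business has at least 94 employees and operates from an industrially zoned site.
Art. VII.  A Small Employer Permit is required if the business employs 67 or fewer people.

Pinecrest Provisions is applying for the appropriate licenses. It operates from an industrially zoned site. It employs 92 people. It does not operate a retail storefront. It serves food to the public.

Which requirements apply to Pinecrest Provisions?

Art. I. employees 92 < 93 → Municipal Certificate not required.
Art. II. employees 92 < 98; operates from an industrially zoned site → Annual Permit required.
Art. III. does not operate a retail storefront → Annual Permit exemption does not apply.
Art. IV. employees 92 ≥ 17 → General Business Permit not required.
Art. V. employees 92 ≥ 81; operates from an industrially zoned site (not: occupies leased commercial space) → Operating Certificate not required.
Art. VI. employees 92 < 94; operates from an industrially zoned site → Annual Authorization not required.
Art. VII. employees 92 > 67 → Small Employer Permit not required.

Annual Permit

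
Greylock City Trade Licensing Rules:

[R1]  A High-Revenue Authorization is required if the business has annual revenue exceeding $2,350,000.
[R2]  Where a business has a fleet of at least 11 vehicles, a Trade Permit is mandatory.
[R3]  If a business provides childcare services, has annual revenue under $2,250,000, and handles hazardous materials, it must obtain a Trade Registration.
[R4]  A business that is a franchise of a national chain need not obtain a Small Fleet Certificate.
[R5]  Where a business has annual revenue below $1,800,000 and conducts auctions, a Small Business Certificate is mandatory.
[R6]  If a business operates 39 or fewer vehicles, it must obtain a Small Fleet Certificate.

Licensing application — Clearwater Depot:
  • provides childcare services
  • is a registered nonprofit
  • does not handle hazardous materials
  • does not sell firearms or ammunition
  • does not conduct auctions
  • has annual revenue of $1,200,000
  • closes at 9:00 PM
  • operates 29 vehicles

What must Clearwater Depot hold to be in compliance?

Small Fleet Certificate, Trade Permit

[R1] revenue $1,200,000 ≤ $2,350,000 → High-Revenue Authorization not required.
[R2] vehicles 29 ≥ 11 → Trade Permit required.
[R3] provides childcare services; revenue $1,200,000 < $2,250,000; does not handle hazardous materials → Trade Registration not required.
[R4] is a registered nonprofit (not: is a franchise of a national chain) → Small Fleet Certificate exemption does not apply.
[R5] revenue $1,200,000 < $1,800,000; does not conduct auctions → Small Business Certificate not required.
[R6] vehicles 29 ≤ 39 → Small Fleet Certificate required.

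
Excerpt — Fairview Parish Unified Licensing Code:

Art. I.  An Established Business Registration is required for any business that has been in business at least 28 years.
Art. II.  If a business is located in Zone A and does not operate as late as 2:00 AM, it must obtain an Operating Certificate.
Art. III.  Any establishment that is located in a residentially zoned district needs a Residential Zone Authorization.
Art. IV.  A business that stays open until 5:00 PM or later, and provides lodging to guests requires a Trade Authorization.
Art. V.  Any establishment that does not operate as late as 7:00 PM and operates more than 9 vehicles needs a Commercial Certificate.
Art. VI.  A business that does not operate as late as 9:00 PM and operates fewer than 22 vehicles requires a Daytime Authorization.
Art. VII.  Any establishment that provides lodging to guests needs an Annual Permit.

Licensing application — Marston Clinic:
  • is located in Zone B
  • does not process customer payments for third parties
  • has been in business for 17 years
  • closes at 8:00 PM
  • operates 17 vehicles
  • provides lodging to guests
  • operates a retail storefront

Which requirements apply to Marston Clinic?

Annual Permit, Daytime Authorization, Trade Authorization

Art. I. years in business 17 < 28 → Established Business Registration not required.
Art. II. is located in Zone B (not: is located in Zone A); closes 8:00 PM, at/before 2:00 AM → Operating Certificate not required.
Art. III. is located in Zone B (not: is located in a residentially zoned district) → Residential Zone Authorization not required.
Art. IV. closes 8:00 PM, after 5:00 PM; provides lodging to guests → Trade Authorization required.
Art. V. closes 8:00 PM, after 7:00 PM; vehicles 17 > 9 → Commercial Certificate not required.
Art. VI. closes 8:00 PM, at/before 9:00 PM; vehicles 17 < 22 → Daytime Authorization required.
Art. VII. provides lodging to guests → Annual Permit required.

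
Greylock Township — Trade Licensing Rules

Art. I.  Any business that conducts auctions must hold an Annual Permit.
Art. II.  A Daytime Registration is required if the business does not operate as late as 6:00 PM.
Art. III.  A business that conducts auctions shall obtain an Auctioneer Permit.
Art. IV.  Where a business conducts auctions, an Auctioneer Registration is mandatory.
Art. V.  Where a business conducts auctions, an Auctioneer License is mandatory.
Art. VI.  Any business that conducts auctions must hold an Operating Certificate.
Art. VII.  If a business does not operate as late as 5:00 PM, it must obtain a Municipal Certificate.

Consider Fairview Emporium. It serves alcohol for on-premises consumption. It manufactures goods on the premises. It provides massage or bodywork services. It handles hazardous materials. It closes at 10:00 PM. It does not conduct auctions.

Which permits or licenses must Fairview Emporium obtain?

None

Art. I. does not conduct auctions → Annual Permit not required.
Art. II. closes 10:00 PM, after 6:00 PM → Daytime Registration not required.
Art. III. does not conduct auctions → Auctioneer Permit not required.
Art. IV. does not conduct auctions → Auctioneer Registration not required.
Art. V. does not conduct auctions → Auctioneer License not required.
Art. VI. does not conduct auctions → Operating Certificate not required.
Art. VII. closes 10:00 PM, after 5:00 PM → Municipal Certificate not required.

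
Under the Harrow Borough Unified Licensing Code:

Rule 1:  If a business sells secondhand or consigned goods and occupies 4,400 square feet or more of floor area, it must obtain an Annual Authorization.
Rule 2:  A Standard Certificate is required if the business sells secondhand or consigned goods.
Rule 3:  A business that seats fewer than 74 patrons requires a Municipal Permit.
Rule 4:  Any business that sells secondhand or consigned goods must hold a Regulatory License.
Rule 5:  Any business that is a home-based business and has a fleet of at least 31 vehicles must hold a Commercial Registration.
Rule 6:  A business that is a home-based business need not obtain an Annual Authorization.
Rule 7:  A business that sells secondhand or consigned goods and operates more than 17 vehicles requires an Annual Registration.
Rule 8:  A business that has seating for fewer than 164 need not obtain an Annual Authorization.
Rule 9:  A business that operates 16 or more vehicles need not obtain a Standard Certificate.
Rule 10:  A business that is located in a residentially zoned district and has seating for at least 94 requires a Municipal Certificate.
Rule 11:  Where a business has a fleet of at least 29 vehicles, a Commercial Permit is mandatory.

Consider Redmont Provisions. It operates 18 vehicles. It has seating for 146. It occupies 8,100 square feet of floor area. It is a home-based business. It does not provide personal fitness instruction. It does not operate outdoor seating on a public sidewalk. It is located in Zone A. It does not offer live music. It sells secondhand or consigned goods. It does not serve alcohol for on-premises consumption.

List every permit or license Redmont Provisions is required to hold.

Annual Registration, Regulatory License

Rule 1: sells secondhand or consigned goods; floor area 8,100 square feet ≥ 4,400 square feet → Annual Authorization required.
Rule 2: sells secondhand or consigned goods → Standard Certificate required.
Rule 3: seating 146 ≥ 74 → Municipal Permit not required.
Rule 4: sells secondhand or consigned goods → Regulatory License required.
Rule 5: is a home-based business; vehicles 18 < 31 → Commercial Registration not required.
Rule 6: is a home-based business → exempt from Annual Authorization.
Rule 7: sells secondhand or consigned goods; vehicles 18 > 17 → Annual Registration required.
Rule 8: seating 146 < 164 → exempt from Annual Authorization.
Rule 9: vehicles 18 ≥ 16 → exempt from Standard Certificate.
Rule 10: is located in Zone A (not: is located in a residentially zoned district); seating 146 ≥ 94 → Municipal Certificate not required.
Rule 11: vehicles 18 < 29 → Commercial Permit not required.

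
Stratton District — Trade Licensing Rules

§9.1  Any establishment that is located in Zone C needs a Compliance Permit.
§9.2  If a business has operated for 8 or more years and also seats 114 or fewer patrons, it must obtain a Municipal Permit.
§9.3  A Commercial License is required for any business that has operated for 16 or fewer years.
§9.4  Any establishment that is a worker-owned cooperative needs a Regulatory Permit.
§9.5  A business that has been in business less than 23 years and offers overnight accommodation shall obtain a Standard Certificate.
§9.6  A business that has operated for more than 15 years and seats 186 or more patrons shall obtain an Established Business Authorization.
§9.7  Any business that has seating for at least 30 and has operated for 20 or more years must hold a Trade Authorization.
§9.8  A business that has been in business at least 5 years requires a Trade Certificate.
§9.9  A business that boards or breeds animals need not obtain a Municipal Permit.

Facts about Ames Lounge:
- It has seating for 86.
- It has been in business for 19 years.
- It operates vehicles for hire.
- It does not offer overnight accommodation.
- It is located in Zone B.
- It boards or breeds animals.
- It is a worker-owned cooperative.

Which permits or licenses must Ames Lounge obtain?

Regulatory Permit, Trade Certificate

§9.1 is located in Zone B (not: is located in Zone C) → Compliance Permit not required.
§9.2 years in business 19 ≥ 8; seating 86 ≤ 114 → Municipal Permit required.
§9.3 years in business 19 > 16 → Commercial License not required.
§9.4 is a worker-owned cooperative → Regulatory Permit required.
§9.5 years in business 19 < 23; does not offer overnight accommodation → Standard Certificate not required.
§9.6 years in business 19 > 15; seating 86 < 186 → Established Business Authorization not required.
§9.7 seating 86 ≥ 30; years in business 19 < 20 → Trade Authorization not required.
§9.8 years in business 19 ≥ 5 → Trade Certificate required.
§9.9 boards or breeds animals → exempt from Municipal Permit.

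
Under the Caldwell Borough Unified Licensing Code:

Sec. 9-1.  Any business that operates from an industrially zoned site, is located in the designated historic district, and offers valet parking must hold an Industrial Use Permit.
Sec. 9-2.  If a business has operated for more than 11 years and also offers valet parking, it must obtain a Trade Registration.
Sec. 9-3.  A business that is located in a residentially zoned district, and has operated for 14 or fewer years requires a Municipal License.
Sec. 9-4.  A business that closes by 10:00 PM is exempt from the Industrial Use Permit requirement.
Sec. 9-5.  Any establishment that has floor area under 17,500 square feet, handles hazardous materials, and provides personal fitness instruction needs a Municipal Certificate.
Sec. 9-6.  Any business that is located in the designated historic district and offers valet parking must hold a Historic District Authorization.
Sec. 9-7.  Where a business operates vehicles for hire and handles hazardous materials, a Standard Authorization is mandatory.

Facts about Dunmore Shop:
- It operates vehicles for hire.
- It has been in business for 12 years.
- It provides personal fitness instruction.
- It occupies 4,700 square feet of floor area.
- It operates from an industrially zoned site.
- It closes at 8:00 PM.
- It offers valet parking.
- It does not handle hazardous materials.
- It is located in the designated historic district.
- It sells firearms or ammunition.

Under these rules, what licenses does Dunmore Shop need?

Historic District Authorization, Trade Registration

Sec. 9-1. operates from an industrially zoned site; is located in the designated historic district; offers valet parking → Industrial Use Permit required.
Sec. 9-2. years in business 12 > 11; offers valet parking → Trade Registration required.
Sec. 9-3. is located in the designated historic district (not: is located in a residentially zoned district); years in business 12 ≤ 14 → Municipal License not required.
Sec. 9-4. closes 8:00 PM, at/before 10:00 PM → exempt from Industrial Use Permit.
Sec. 9-5. floor area 4,700 square feet < 17,500 square feet; does not handle hazardous materials; provides personal fitness instruction → Municipal Certificate not required.
Sec. 9-6. is located in the designated historic district; offers valet parking → Historic District Authorization required.
Sec. 9-7. operates vehicles for hire; does not handle hazardous materials → Standard Authorization not required.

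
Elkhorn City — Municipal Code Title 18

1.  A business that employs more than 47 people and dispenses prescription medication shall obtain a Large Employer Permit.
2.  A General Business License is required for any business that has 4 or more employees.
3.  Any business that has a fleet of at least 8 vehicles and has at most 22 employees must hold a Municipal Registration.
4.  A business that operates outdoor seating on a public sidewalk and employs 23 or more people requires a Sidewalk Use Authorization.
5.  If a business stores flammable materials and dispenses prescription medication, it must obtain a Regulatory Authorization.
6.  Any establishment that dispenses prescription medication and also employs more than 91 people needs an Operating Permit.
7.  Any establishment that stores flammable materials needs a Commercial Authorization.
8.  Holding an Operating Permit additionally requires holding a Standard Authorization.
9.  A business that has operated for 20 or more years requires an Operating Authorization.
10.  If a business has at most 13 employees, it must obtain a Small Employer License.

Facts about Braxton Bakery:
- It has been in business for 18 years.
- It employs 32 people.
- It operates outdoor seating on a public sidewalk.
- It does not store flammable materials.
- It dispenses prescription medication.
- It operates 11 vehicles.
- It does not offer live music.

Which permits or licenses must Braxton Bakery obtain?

1. employees 32 ≤ 47; dispenses prescription medication → Large Employer Permit not required.
2. employees 32 ≥ 4 → General Business License required.
3. vehicles 11 ≥ 8; employees 32 > 22 → Municipal Registration not required.
4. operates outdoor seating on a public sidewalk; employees 32 ≥ 23 → Sidewalk Use Authorization required.
5. does not store flammable materials; dispenses prescription medication → Regulatory Authorization not required.
6. dispenses prescription medication; employees 32 ≤ 91 → Operating Permit not required.
7. does not store flammable materials → Commercial Authorization not required.
8. Operating Permit is not required → no effect.
9. years in business 18 < 20 → Operating Authorization not required.
10. employees 32 > 13 → Small Employer License not required.

General Business License, Sidewalk Use Authorization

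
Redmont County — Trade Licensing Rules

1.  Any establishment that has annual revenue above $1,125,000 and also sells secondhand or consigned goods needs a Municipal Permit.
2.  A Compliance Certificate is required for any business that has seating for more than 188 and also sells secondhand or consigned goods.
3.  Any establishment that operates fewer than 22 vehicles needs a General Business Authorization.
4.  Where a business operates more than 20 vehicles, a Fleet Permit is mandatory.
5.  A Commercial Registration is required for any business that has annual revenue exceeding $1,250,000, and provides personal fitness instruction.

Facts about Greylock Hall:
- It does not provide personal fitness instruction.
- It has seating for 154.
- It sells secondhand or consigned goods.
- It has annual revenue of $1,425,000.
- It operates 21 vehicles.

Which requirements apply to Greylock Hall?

Fleet Permit, General Business Authorization, Municipal Permit

1. revenue $1,425,000 > $1,125,000; sells secondhand or consigned goods → Municipal Permit required.
2. seating 154 ≤ 188; sells secondhand or consigned goods → Compliance Certificate not required.
3. vehicles 21 < 22 → General Business Authorization required.
4. vehicles 21 > 20 → Fleet Permit required.
5. revenue $1,425,000 > $1,250,000; does not provide personal fitness instruction → Commercial Registration not required.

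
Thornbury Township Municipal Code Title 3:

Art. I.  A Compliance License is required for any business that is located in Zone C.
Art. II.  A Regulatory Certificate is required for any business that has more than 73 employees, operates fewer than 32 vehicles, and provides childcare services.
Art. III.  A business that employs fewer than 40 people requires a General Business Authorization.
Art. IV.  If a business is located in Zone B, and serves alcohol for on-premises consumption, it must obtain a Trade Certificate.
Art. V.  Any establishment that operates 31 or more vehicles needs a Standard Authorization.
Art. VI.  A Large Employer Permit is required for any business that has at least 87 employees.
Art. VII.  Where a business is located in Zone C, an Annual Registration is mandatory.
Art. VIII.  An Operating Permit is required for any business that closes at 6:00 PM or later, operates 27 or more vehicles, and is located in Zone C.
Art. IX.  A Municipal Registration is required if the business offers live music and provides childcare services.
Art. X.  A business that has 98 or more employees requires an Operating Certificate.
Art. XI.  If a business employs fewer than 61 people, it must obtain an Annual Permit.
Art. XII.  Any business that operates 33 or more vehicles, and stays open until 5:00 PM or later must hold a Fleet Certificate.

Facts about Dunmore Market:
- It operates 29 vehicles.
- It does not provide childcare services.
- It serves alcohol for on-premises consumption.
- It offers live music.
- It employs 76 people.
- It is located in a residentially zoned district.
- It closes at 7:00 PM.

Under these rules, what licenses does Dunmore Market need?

Art. I. is located in a residentially zoned district (not: is located in Zone C) → Compliance License not required.
Art. II. employees 76 > 73; vehicles 29 < 32; does not provide childcare services → Regulatory Certificate not required.
Art. III. employees 76 ≥ 40 → General Business Authorization not required.
Art. IV. is located in a residentially zoned district (not: is located in Zone B); serves alcohol for on-premises consumption → Trade Certificate not required.
Art. V. vehicles 29 < 31 → Standard Authorization not required.
Art. VI. employees 76 < 87 → Large Employer Permit not required.
Art. VII. is located in a residentially zoned district (not: is located in Zone C) → Annual Registration not required.
Art. VIII. closes 7:00 PM, after 6:00 PM; vehicles 29 ≥ 27; is located in a residentially zoned district (not: is located in Zone C) → Operating Permit not required.
Art. IX. offers live music; does not provide childcare services → Municipal Registration not required.
Art. X. employees 76 < 98 → Operating Certificate not required.
Art. XI. employees 76 ≥ 61 → Annual Permit not required.
Art. XII. vehicles 29 < 33; closes 7:00 PM, after 5:00 PM → Fleet Certificate not required.

None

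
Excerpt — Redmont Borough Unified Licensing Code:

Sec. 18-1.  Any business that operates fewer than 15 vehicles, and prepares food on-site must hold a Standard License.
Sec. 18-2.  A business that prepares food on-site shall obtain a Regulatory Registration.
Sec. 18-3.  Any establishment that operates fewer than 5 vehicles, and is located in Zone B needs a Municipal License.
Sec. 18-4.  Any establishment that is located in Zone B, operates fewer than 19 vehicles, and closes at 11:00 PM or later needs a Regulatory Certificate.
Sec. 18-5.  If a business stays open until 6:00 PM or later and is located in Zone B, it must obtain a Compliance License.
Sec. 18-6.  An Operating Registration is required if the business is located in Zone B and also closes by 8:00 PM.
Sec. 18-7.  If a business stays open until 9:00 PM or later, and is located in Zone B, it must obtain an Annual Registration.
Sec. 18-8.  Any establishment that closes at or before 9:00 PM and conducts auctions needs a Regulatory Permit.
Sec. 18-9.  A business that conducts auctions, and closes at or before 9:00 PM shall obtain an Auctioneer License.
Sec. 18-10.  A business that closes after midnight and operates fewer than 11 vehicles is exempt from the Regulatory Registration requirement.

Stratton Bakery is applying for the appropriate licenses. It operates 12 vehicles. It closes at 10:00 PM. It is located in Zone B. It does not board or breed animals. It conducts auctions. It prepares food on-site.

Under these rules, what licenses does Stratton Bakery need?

Sec. 18-1. vehicles 12 < 15; prepares food on-site → Standard License required.
Sec. 18-2. prepares food on-site → Regulatory Registration required.
Sec. 18-3. vehicles 12 ≥ 5; is located in Zone B → Municipal License not required.
Sec. 18-4. is located in Zone B; vehicles 12 < 19; closes 10:00 PM, at/before 11:00 PM → Regulatory Certificate not required.
Sec. 18-5. closes 10:00 PM, after 6:00 PM; is located in Zone B → Compliance License required.
Sec. 18-6. is located in Zone B; closes 10:00 PM, after 8:00 PM → Operating Registration not required.
Sec. 18-7. closes 10:00 PM, after 9:00 PM; is located in Zone B → Annual Registration required.
Sec. 18-8. closes 10:00 PM, after 9:00 PM; conducts auctions → Regulatory Permit not required.
Sec. 18-9. conducts auctions; closes 10:00 PM, after 9:00 PM → Auctioneer License not required.
Sec. 18-10. closes 10:00 PM, at/before midnight; vehicles 12 ≥ 11 → Regulatory Registration exemption does not apply.

Annual Registration, Compliance License, Regulatory Registration, Standard License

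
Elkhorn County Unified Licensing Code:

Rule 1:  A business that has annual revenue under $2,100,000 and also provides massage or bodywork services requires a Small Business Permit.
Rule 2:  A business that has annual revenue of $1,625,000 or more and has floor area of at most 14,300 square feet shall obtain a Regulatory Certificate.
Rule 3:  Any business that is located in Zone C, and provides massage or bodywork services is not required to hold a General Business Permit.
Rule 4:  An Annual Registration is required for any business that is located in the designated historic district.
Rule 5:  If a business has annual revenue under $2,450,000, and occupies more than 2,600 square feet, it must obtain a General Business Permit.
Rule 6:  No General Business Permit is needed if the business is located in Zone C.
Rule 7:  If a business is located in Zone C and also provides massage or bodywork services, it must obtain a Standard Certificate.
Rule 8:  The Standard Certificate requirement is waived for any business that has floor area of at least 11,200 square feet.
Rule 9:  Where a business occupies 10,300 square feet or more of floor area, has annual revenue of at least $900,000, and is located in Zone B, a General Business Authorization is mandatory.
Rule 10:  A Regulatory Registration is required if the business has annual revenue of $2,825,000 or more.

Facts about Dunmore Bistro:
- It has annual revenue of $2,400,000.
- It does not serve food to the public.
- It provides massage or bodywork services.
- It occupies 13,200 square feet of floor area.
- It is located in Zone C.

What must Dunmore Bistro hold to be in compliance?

Regulatory Certificate

Rule 1: revenue $2,400,000 ≥ $2,100,000; provides massage or bodywork services → Small Business Permit not required.
Rule 2: revenue $2,400,000 ≥ $1,625,000; floor area 13,200 square feet ≤ 14,300 square feet → Regulatory Certificate required.
Rule 3: is located in Zone C; provides massage or bodywork services → exempt from General Business Permit.
Rule 4: is located in Zone C (not: is located in the designated historic district) → Annual Registration not required.
Rule 5: revenue $2,400,000 < $2,450,000; floor area 13,200 square feet > 2,600 square feet → General Business Permit required.
Rule 6: is located in Zone C → exempt from General Business Permit.
Rule 7: is located in Zone C; provides massage or bodywork services → Standard Certificate required.
Rule 8: floor area 13,200 square feet ≥ 11,200 square feet → exempt from Standard Certificate.
Rule 9: floor area 13,200 square feet ≥ 10,300 square feet; revenue $2,400,000 ≥ $900,000; is located in Zone C (not: is located in Zone B) → General Business Authorization not required.
Rule 10: revenue $2,400,000 < $2,825,000 → Regulatory Registration not required.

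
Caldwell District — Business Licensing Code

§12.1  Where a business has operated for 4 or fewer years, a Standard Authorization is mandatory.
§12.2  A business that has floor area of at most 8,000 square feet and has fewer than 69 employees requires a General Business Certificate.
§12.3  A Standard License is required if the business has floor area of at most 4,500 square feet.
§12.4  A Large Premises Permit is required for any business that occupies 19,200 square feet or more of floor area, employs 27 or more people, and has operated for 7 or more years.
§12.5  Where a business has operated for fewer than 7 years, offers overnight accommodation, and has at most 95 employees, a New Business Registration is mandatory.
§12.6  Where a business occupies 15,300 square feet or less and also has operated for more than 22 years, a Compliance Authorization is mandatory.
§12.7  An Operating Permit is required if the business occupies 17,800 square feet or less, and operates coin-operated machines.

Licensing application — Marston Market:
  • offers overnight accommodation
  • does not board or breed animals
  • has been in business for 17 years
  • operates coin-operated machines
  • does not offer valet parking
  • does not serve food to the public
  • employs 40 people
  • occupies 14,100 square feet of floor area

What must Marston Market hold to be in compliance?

§12.1 years in business 17 > 4 → Standard Authorization not required.
§12.2 floor area 14,100 square feet > 8,000 square feet; employees 40 < 69 → General Business Certificate not required.
§12.3 floor area 14,100 square feet > 4,500 square feet → Standard License not required.
§12.4 floor area 14,100 square feet < 19,200 square feet; employees 40 ≥ 27; years in business 17 ≥ 7 → Large Premises Permit not required.
§12.5 years in business 17 ≥ 7; offers overnight accommodation; employees 40 ≤ 95 → New Business Registration not required.
§12.6 floor area 14,100 square feet ≤ 15,300 square feet; years in business 17 ≤ 22 → Compliance Authorization not required.
§12.7 floor area 14,100 square feet ≤ 17,800 square feet; operates coin-operated machines → Operating Permit required.

Operating Permit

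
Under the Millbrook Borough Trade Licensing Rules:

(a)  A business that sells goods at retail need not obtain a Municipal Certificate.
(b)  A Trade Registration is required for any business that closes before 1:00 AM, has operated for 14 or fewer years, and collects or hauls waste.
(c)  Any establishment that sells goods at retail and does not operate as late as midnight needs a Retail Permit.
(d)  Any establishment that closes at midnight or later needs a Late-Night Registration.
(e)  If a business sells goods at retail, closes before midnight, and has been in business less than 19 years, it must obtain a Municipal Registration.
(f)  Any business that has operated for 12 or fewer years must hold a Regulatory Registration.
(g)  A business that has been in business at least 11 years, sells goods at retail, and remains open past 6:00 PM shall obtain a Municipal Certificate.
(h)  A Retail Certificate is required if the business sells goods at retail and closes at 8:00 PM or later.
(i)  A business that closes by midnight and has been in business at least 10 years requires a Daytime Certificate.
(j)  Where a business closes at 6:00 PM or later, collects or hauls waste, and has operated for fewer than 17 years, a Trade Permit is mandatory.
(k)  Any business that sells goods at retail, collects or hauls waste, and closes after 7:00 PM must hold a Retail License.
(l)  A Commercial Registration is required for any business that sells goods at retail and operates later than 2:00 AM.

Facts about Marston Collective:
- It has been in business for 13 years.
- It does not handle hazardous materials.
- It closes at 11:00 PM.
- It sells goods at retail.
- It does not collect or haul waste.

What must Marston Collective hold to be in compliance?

Daytime Certificate, Municipal Registration, Retail Certificate, Retail Permit

(a) sells goods at retail → exempt from Municipal Certificate.
(b) closes 11:00 PM, at/before 1:00 AM; years in business 13 ≤ 14; does not collect or haul waste → Trade Registration not required.
(c) sells goods at retail; closes 11:00 PM, at/before midnight → Retail Permit required.
(d) closes 11:00 PM, at/before midnight → Late-Night Registration not required.
(e) sells goods at retail; closes 11:00 PM, at/before midnight; years in business 13 < 19 → Municipal Registration required.
(f) years in business 13 > 12 → Regulatory Registration not required.
(g) years in business 13 ≥ 11; sells goods at retail; closes 11:00 PM, after 6:00 PM → Municipal Certificate required.
(h) sells goods at retail; closes 11:00 PM, after 8:00 PM → Retail Certificate required.
(i) closes 11:00 PM, at/before midnight; years in business 13 ≥ 10 → Daytime Certificate required.
(j) closes 11:00 PM, after 6:00 PM; does not collect or haul waste; years in business 13 < 17 → Trade Permit not required.
(k) sells goods at retail; does not collect or haul waste; closes 11:00 PM, after 7:00 PM → Retail License not required.
(l) sells goods at retail; closes 11:00 PM, at/before 2:00 AM → Commercial Registration not required.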